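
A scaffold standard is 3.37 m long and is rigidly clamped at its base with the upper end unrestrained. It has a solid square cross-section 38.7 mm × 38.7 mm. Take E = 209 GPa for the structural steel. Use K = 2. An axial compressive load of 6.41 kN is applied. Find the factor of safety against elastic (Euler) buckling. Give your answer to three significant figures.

I = a⁴/12 = 38.7⁴/12 = 1.869×10^5 mm⁴
I = 1.869×10^5 mm⁴ = 1.869×10^-7 m⁴
Effective length L_e = K·L = 2 × 3.37 = 6.740 m
P_cr = π²EI / L_e² = π² × 209×10⁹ × 1.869×10^-7 / 6.740² = 8.488×10^3 N
Factor of safety n = P_cr / P = 8.4877 / 6.41 = 1.32

n ≈ 1.32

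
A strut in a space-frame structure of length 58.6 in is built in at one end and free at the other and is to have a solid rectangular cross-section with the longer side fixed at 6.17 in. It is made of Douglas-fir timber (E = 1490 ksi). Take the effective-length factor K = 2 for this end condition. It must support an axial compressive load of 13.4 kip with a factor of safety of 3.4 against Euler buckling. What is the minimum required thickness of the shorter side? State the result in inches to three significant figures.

Required P_cr = n·P = 3.4 × 13.4 = 45.56 kip
L_e = K·L = 2 × 58.6 = 117.2 in
Required I = P_cr·L_e²/(π²E) = 4.556×10^4 × 117.2² / (π² × 1.49×10^6) = 42.56 in⁴
Rectangle, weak axis: I_min = h·b³/12 with h = 6.17 in fixed  ⇒  b = (12I/h)^(1/3) = 4.36 in

b ≈ 4.36 in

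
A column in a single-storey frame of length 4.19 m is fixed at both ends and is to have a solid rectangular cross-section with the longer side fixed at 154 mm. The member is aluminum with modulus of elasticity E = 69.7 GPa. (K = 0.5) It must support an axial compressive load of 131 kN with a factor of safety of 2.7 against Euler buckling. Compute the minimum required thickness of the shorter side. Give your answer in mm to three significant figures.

b ≈ 56.0 mm

Required P_cr = n·P = 2.7 × 131 = 353.7 kN
L_e = K·L = 0.5 × 4.19 = 2.095 m
Required I = P_cr·L_e²/(π²E) = 3.537×10^5 × 2.095² / (π² × 6.97×10^10) = 2.257×10^-6 m⁴
I_req = 2.257×10^6 mm⁴
Rectangle, weak axis: I_min = h·b³/12 with h = 154 mm fixed  ⇒  b = (12I/h)^(1/3) = 56.0 mm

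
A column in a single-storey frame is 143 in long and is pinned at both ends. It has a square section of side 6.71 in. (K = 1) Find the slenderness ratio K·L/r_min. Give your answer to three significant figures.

λ ≈ 73.8

For a square r = a/√12 = 6.71/√12 = 1.937 in
L_e = K·L = 1 × 143 = 143.0 in
λ = L_e / r_min = 143.00 / 1.937 = 73.8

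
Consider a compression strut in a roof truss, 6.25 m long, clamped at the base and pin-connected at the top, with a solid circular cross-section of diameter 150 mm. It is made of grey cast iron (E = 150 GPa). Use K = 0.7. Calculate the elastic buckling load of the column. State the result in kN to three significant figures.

I = πd⁴/64 = π×150⁴/64 = 2.485×10^7 mm⁴
I = 2.485×10^7 mm⁴ = 2.485×10^-5 m⁴
Effective length L_e = K·L = 0.7 × 6.25 = 4.375 m
P_cr = π²EI / L_e² = π² × 150×10⁹ × 2.485×10^-5 / 4.375² = 1.922×10^6 N

P_cr ≈ 1920 kN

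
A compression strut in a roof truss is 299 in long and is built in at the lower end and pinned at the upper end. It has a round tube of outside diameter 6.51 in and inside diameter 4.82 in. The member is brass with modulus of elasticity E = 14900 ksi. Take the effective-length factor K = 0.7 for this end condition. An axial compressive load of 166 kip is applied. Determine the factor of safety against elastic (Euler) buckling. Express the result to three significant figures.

n ≈ 1.25

d_o = 6.51 in, d_i = 4.82 in
I = π(d_o⁴ − d_i⁴)/64 = π(6.51⁴ − 4.820⁴)/64 = 61.67 in⁴
Effective length L_e = K·L = 0.7 × 299 = 209.3 in
P_cr = π²EI / L_e² = π² × 14900×10³ × 61.67 / 209.3² = 2.070×10^5 lb
Factor of safety n = P_cr / P = 207.02 / 166 = 1.25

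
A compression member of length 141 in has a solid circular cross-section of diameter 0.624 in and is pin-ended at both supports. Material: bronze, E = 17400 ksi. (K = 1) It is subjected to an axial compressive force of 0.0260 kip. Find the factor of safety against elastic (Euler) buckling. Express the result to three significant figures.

n ≈ 2.47

I = πd⁴/64 = π×0.624⁴/64 = 7.442×10^-3 in⁴
Effective length L_e = K·L = 1 × 141 = 141.0 in
P_cr = π²EI / L_e² = π² × 17400×10³ × 7.442×10^-3 / 141.0² = 64.29 lb
Factor of safety n = P_cr / P = 0.064286 / 0.0260 = 2.47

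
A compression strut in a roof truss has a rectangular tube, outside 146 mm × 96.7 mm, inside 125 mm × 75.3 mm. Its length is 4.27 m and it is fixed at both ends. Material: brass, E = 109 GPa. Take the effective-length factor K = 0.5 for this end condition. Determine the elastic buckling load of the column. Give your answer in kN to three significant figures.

Weak-axis I_min = (h_o·b_o³ − h_i·b_i³)/12 with b_o = 96.7, b_i = 75.30 mm (shorter outer/inner sides).
I_min = (146×96.7³ − 125.0×75.30³)/12 = 6.554×10^6 mm⁴
I = 6.554×10^6 mm⁴ = 6.554×10^-6 m⁴
Effective length L_e = K·L = 0.5 × 4.27 = 2.135 m
P_cr = π²EI / L_e² = π² × 109×10⁹ × 6.554×10^-6 / 2.135² = 1.547×10^6 N

P_cr ≈ 1550 kN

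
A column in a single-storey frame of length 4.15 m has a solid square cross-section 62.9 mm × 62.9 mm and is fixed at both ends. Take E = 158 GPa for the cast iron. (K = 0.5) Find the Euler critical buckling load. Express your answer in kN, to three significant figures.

I = a⁴/12 = 62.9⁴/12 = 1.304×10^6 mm⁴
I = 1.304×10^6 mm⁴ = 1.304×10^-6 m⁴
Effective length L_e = K·L = 0.5 × 4.15 = 2.075 m
P_cr = π²EI / L_e² = π² × 158×10⁹ × 1.304×10^-6 / 2.075² = 4.724×10^5 N

P_cr ≈ 472 kN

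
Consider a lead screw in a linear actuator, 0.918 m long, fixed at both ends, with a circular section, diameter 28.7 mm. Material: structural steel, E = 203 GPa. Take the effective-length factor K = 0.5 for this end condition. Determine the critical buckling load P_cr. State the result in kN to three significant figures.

I = πd⁴/64 = π×28.7⁴/64 = 3.330×10^4 mm⁴
I = 3.330×10^4 mm⁴ = 3.330×10^-8 m⁴
Effective length L_e = K·L = 0.5 × 0.918 = 0.4590 m
P_cr = π²EI / L_e² = π² × 203×10⁹ × 3.330×10^-8 / 0.4590² = 3.167×10^5 N

P_cr ≈ 317 kN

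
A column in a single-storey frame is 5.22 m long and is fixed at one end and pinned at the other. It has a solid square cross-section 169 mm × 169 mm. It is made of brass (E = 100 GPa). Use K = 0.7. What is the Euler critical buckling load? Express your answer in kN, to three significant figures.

I = a⁴/12 = 169⁴/12 = 6.798×10^7 mm⁴
I = 6.798×10^7 mm⁴ = 6.798×10^-5 m⁴
Effective length L_e = K·L = 0.7 × 5.22 = 3.654 m
P_cr = π²EI / L_e² = π² × 100×10⁹ × 6.798×10^-5 / 3.654² = 5.025×10^6 N

P_cr ≈ 5020 kN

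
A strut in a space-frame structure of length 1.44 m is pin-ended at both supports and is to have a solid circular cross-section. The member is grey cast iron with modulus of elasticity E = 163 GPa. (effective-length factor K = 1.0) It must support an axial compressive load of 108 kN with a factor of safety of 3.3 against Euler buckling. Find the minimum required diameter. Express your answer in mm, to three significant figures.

Required P_cr = n·P = 3.3 × 108 = 356.4 kN
L_e = K·L = 1 × 1.44 = 1.440 m
Required I = P_cr·L_e²/(π²E) = 3.564×10^5 × 1.440² / (π² × 1.63×10^11) = 4.594×10^-7 m⁴
I_req = 4.594×10^5 mm⁴
Solid circle: I = πd⁴/64  ⇒  d = (64I/π)^(1/4) = (64×4.594×10^5/π)^(1/4) = 55.3 mm

d ≈ 55.3 mm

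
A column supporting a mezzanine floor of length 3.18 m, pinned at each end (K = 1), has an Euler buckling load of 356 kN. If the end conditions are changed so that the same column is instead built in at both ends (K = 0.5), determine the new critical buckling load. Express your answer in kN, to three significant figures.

P_cr ≈ 1420 kN

P_cr ∝ 1/K², so P_cr,new = P_cr,old × (K_old/K_new)² = 356 × (1/0.5)²
= 356 × 4.000 = 1420 kN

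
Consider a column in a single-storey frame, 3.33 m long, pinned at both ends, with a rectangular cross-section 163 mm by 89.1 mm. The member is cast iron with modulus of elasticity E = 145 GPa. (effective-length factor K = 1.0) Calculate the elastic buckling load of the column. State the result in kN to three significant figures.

Buckling occurs about the weak axis: I_min = h·b³/12 with b = 89.1 mm (the shorter side).
I_min = 163×89.1³/12 = 9.608×10^6 mm⁴
I = 9.608×10^6 mm⁴ = 9.608×10^-6 m⁴
Effective length L_e = K·L = 1 × 3.33 = 3.330 m
P_cr = π²EI / L_e² = π² × 145×10⁹ × 9.608×10^-6 / 3.330² = 1.240×10^6 N

P_cr ≈ 1240 kN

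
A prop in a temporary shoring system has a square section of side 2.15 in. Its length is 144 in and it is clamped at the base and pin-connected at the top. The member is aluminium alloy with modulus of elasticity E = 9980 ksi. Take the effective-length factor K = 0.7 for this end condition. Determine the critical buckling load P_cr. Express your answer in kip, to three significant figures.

I = a⁴/12 = 2.15⁴/12 = 1.781 in⁴
Effective length L_e = K·L = 0.7 × 144 = 100.8 in
P_cr = π²EI / L_e² = π² × 9980×10³ × 1.781 / 100.8² = 1.726×10^4 lb

P_cr ≈ 17.3 kip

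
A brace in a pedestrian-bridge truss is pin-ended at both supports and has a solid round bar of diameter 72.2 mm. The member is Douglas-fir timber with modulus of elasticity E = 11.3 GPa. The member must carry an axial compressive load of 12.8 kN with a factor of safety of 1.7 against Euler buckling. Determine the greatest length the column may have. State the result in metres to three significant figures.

L_max ≈ 2.61 m

I = πd⁴/64 = π×72.2⁴/64 = 1.334×10^6 mm⁴
I = 1.334×10^-6 m⁴
Required critical load P_cr = n·P = 1.7 × 12.8 = 21.76 kN = 2.176×10^4 N
From P_cr = π²EI/(K·L)²:  L = (1/K)·√(π²EI/P_cr) = (1/1)·√(π²×1.13×10^10×1.334×10^-6/2.176×10^4)
L = 2.61 m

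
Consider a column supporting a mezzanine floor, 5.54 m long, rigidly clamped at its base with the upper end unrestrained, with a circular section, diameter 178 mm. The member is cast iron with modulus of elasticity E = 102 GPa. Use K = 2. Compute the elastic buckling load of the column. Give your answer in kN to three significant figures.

I = πd⁴/64 = π×178⁴/64 = 4.928×10^7 mm⁴
I = 4.928×10^7 mm⁴ = 4.928×10^-5 m⁴
Effective length L_e = K·L = 2 × 5.54 = 11.08 m
P_cr = π²EI / L_e² = π² × 102×10⁹ × 4.928×10^-5 / 11.08² = 4.041×10^5 N

P_cr ≈ 404 kN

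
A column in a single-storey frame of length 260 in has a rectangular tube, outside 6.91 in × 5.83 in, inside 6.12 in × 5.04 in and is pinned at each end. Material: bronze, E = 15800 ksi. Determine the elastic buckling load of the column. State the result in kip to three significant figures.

P_cr ≈ 113 kip

Weak-axis I_min = (h_o·b_o³ − h_i·b_i³)/12 with b_o = 5.83, b_i = 5.040 in (shorter outer/inner sides).
I_min = (6.91×5.83³ − 6.120×5.040³)/12 = 48.81 in⁴
Effective length L_e = K·L = 1 × 260 = 260.0 in
P_cr = π²EI / L_e² = π² × 15800×10³ × 48.81 / 260.0² = 1.126×10^5 lb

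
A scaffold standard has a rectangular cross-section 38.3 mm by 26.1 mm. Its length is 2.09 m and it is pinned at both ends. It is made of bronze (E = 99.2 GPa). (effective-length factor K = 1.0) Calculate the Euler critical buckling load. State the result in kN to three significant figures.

Buckling occurs about the weak axis: I_min = h·b³/12 with b = 26.1 mm (the shorter side).
I_min = 38.3×26.1³/12 = 5.675×10^4 mm⁴
I = 5.675×10^4 mm⁴ = 5.675×10^-8 m⁴
Effective length L_e = K·L = 1 × 2.09 = 2.090 m
P_cr = π²EI / L_e² = π² × 99.2×10⁹ × 5.675×10^-8 / 2.090² = 1.272×10^4 N

P_cr ≈ 12.7 kN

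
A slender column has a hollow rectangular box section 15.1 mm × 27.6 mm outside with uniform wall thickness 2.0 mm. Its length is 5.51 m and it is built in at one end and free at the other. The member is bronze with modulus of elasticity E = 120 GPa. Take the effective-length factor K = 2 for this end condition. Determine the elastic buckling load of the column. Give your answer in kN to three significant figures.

Inner dimensions: h_i = 27.6 − 2×2.0 = 23.60 mm, b_i = 15.1 − 2×2.0 = 11.10 mm
Weak-axis I_min = (h_o·b_o³ − h_i·b_i³)/12 with b_o = 15.1, b_i = 11.10 mm (shorter outer/inner sides).
I_min = (27.6×15.1³ − 23.60×11.10³)/12 = 5.229×10^3 mm⁴
I = 5.229×10^3 mm⁴ = 5.229×10^-9 m⁴
Effective length L_e = K·L = 2 × 5.51 = 11.02 m
P_cr = π²EI / L_e² = π² × 120×10⁹ × 5.229×10^-9 / 11.02² = 51.00 N

P_cr ≈ 0.0510 kN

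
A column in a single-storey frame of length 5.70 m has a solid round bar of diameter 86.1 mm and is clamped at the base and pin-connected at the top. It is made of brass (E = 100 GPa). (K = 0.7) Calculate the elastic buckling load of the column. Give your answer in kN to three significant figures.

I = πd⁴/64 = π×86.1⁴/64 = 2.698×10^6 mm⁴
I = 2.698×10^6 mm⁴ = 2.698×10^-6 m⁴
Effective length L_e = K·L = 0.7 × 5.70 = 3.990 m
P_cr = π²EI / L_e² = π² × 100×10⁹ × 2.698×10^-6 / 3.990² = 1.672×10^5 N

P_cr ≈ 167 kN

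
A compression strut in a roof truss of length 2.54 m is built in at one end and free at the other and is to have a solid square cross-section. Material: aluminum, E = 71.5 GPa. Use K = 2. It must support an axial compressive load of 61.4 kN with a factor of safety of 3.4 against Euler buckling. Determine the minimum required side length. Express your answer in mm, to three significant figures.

a ≈ 97.8 mm

Required P_cr = n·P = 3.4 × 61.4 = 208.8 kN
L_e = K·L = 2 × 2.54 = 5.080 m
Required I = P_cr·L_e²/(π²E) = 2.088×10^5 × 5.080² / (π² × 7.15×10^10) = 7.634×10^-6 m⁴
I_req = 7.634×10^6 mm⁴
Solid square: I = a⁴/12  ⇒  a = (12I)^(1/4) = (12×7.634×10^6)^(1/4) = 97.8 mm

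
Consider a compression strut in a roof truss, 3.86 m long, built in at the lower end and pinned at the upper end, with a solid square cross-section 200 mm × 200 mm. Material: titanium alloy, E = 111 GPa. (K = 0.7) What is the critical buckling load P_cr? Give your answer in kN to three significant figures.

I = a⁴/12 = 200⁴/12 = 1.333×10^8 mm⁴
I = 1.333×10^8 mm⁴ = 1.333×10^-4 m⁴
Effective length L_e = K·L = 0.7 × 3.86 = 2.702 m
P_cr = π²EI / L_e² = π² × 111×10⁹ × 1.333×10^-4 / 2.702² = 2.001×10^7 N

P_cr ≈ 20000 kN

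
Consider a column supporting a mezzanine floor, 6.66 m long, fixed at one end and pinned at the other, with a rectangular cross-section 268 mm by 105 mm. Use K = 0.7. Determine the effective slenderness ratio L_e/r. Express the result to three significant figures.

For a rectangle r_min = b/√12 = 105/√12 = 30.31 mm
L_e = K·L = 0.7 × 6.66 m = 4.662 m = 4662.0 mm
λ = L_e / r_min = 4662.0 / 30.31 = 154

λ ≈ 154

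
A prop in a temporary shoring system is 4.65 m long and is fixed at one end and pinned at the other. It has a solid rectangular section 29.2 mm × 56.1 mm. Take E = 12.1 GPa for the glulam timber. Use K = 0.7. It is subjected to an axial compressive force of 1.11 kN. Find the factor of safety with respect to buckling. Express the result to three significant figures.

n ≈ 1.18

Buckling occurs about the weak axis: I_min = h·b³/12 with b = 29.2 mm (the shorter side).
I_min = 56.1×29.2³/12 = 1.164×10^5 mm⁴
I = 1.164×10^5 mm⁴ = 1.164×10^-7 m⁴
Effective length L_e = K·L = 0.7 × 4.65 = 3.255 m
P_cr = π²EI / L_e² = π² × 12.1×10⁹ × 1.164×10^-7 / 3.255² = 1.312×10^3 N
Factor of safety n = P_cr / P = 1.3119 / 1.11 = 1.18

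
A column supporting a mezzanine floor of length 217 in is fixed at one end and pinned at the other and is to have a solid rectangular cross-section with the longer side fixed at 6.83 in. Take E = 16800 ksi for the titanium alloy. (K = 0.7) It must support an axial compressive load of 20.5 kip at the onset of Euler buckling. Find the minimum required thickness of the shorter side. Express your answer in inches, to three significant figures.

b ≈ 1.71 in

L_e = K·L = 0.7 × 217 = 151.9 in
Required I = P_cr·L_e²/(π²E) = 2.050×10^4 × 151.9² / (π² × 1.68×10^7) = 2.853 in⁴
Rectangle, weak axis: I_min = h·b³/12 with h = 6.83 in fixed  ⇒  b = (12I/h)^(1/3) = 1.71 in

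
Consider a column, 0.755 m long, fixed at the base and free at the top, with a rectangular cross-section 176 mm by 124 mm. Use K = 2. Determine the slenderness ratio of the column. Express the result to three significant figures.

λ ≈ 42.2

For a rectangle r_min = b/√12 = 124/√12 = 35.80 mm
L_e = K·L = 2 × 0.755 m = 1.510 m = 1510.0 mm
λ = L_e / r_min = 1510.0 / 35.80 = 42.2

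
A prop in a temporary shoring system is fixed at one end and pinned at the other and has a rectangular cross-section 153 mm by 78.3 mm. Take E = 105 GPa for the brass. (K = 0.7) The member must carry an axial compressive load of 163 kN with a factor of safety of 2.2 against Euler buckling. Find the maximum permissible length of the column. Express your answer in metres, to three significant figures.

L_max ≈ 6.01 m

Buckling occurs about the weak axis: I_min = h·b³/12 with b = 78.3 mm (the shorter side).
I_min = 153×78.3³/12 = 6.121×10^6 mm⁴
I = 6.121×10^-6 m⁴
Required critical load P_cr = n·P = 2.2 × 163 = 358.6 kN = 3.586×10^5 N
From P_cr = π²EI/(K·L)²:  L = (1/K)·√(π²EI/P_cr) = (1/0.7)·√(π²×1.05×10^11×6.121×10^-6/3.586×10^5)
L = 6.01 m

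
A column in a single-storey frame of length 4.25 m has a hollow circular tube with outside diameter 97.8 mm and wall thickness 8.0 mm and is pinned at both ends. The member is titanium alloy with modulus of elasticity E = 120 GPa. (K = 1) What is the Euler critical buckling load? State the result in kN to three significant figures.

Inner diameter d_i = 97.8 − 2×8.0 = 81.80 mm
I = π(d_o⁴ − d_i⁴)/64 = π(97.8⁴ − 81.80⁴)/64 = 2.293×10^6 mm⁴
I = 2.293×10^6 mm⁴ = 2.293×10^-6 m⁴
Effective length L_e = K·L = 1 × 4.25 = 4.250 m
P_cr = π²EI / L_e² = π² × 120×10⁹ × 2.293×10^-6 / 4.250² = 1.504×10^5 N

P_cr ≈ 150 kN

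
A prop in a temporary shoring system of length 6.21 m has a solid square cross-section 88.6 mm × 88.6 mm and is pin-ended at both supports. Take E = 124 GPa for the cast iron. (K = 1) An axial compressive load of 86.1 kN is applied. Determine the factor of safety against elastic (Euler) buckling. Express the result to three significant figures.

I = a⁴/12 = 88.6⁴/12 = 5.135×10^6 mm⁴
I = 5.135×10^6 mm⁴ = 5.135×10^-6 m⁴
Effective length L_e = K·L = 1 × 6.21 = 6.210 m
P_cr = π²EI / L_e² = π² × 124×10⁹ × 5.135×10^-6 / 6.210² = 1.630×10^5 N
Factor of safety n = P_cr / P = 162.96 / 86.1 = 1.89

n ≈ 1.89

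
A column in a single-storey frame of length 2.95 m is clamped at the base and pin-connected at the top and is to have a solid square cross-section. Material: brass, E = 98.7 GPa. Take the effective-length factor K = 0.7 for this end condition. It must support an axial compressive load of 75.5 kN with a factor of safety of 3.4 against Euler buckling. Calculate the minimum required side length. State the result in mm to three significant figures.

Required P_cr = n·P = 3.4 × 75.5 = 256.7 kN
L_e = K·L = 0.7 × 2.95 = 2.065 m
Required I = P_cr·L_e²/(π²E) = 2.567×10^5 × 2.065² / (π² × 9.87×10^10) = 1.124×10^-6 m⁴
I_req = 1.124×10^6 mm⁴
Solid square: I = a⁴/12  ⇒  a = (12I)^(1/4) = (12×1.124×10^6)^(1/4) = 60.6 mm

a ≈ 60.6 mm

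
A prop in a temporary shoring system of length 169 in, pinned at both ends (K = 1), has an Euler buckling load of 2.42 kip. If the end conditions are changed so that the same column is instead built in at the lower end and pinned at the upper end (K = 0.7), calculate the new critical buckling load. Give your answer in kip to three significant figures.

P_cr ≈ 4.94 kip

P_cr ∝ 1/K², so P_cr,new = P_cr,old × (K_old/K_new)² = 2.42 × (1/0.7)²
= 2.42 × 2.041 = 4.94 kip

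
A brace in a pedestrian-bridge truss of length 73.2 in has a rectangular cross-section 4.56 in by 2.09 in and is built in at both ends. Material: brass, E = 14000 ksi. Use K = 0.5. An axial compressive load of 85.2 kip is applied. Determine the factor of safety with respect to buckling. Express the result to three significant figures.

n ≈ 4.20

Buckling occurs about the weak axis: I_min = h·b³/12 with b = 2.09 in (the shorter side).
I_min = 4.56×2.09³/12 = 3.469 in⁴
Effective length L_e = K·L = 0.5 × 73.2 = 36.60 in
P_cr = π²EI / L_e² = π² × 14000×10³ × 3.469 / 36.60² = 3.578×10^5 lb
Factor of safety n = P_cr / P = 357.84 / 85.2 = 4.20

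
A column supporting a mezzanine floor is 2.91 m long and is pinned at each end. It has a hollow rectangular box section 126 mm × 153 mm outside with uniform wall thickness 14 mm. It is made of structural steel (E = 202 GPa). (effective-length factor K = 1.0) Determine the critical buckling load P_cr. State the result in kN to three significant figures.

Inner dimensions: h_i = 153 − 2×14 = 125.0 mm, b_i = 126 − 2×14 = 98.00 mm
Weak-axis I_min = (h_o·b_o³ − h_i·b_i³)/12 with b_o = 126, b_i = 98.00 mm (shorter outer/inner sides).
I_min = (153×126³ − 125.0×98.00³)/12 = 1.570×10^7 mm⁴
I = 1.570×10^7 mm⁴ = 1.570×10^-5 m⁴
Effective length L_e = K·L = 1 × 2.91 = 2.910 m
P_cr = π²EI / L_e² = π² × 202×10⁹ × 1.570×10^-5 / 2.910² = 3.696×10^6 N

P_cr ≈ 3700 kN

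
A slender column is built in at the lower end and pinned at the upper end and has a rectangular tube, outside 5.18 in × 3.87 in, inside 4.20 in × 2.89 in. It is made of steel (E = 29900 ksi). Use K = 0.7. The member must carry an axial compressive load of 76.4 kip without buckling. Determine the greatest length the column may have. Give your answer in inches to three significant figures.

L_max ≈ 361 in

Weak-axis I_min = (h_o·b_o³ − h_i·b_i³)/12 with b_o = 3.87, b_i = 2.890 in (shorter outer/inner sides).
I_min = (5.18×3.87³ − 4.200×2.890³)/12 = 16.57 in⁴
At the buckling limit P_cr = P = 7.640×10^4 lb
From P_cr = π²EI/(K·L)²:  L = (1/K)·√(π²EI/P_cr) = (1/0.7)·√(π²×2.99×10^7×16.57/7.640×10^4)
L = 361 in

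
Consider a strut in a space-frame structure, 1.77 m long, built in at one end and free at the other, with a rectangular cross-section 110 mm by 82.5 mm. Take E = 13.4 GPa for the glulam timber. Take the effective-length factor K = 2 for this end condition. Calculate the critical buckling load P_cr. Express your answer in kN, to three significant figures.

Buckling occurs about the weak axis: I_min = h·b³/12 with b = 82.5 mm (the shorter side).
I_min = 110×82.5³/12 = 5.147×10^6 mm⁴
I = 5.147×10^6 mm⁴ = 5.147×10^-6 m⁴
Effective length L_e = K·L = 2 × 1.77 = 3.540 m
P_cr = π²EI / L_e² = π² × 13.4×10⁹ × 5.147×10^-6 / 3.540² = 5.432×10^4 N

P_cr ≈ 54.3 kN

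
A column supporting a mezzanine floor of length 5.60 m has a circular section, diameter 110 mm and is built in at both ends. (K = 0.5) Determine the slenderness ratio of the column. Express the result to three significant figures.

λ ≈ 102

I = πd⁴/64 = π×110⁴/64 = 7.187×10^6 mm⁴
A = 9.503×10^3 mm²;  r_min = √(I/A) = √(7.187×10^6/9.503×10^3) = 27.50 mm
L_e = K·L = 0.5 × 5.60 m = 2.800 m = 2800.0 mm
λ = L_e / r_min = 2800.0 / 27.50 = 102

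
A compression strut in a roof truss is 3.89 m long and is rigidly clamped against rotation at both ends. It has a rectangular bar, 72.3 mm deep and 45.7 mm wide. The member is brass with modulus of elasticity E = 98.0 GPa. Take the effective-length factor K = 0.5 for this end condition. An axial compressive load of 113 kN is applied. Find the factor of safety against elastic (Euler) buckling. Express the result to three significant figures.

n ≈ 1.30

Buckling occurs about the weak axis: I_min = h·b³/12 with b = 45.7 mm (the shorter side).
I_min = 72.3×45.7³/12 = 5.751×10^5 mm⁴
I = 5.751×10^5 mm⁴ = 5.751×10^-7 m⁴
Effective length L_e = K·L = 0.5 × 3.89 = 1.945 m
P_cr = π²EI / L_e² = π² × 98.0×10⁹ × 5.751×10^-7 / 1.945² = 1.470×10^5 N
Factor of safety n = P_cr / P = 147.03 / 113 = 1.30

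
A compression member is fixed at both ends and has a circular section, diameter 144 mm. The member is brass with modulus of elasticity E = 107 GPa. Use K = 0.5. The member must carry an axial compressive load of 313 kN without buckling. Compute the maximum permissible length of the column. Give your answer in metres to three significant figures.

I = πd⁴/64 = π×144⁴/64 = 2.111×10^7 mm⁴
I = 2.111×10^-5 m⁴
At the buckling limit P_cr = P = 3.130×10^5 N
From P_cr = π²EI/(K·L)²:  L = (1/K)·√(π²EI/P_cr) = (1/0.5)·√(π²×1.07×10^11×2.111×10^-5/3.130×10^5)
L = 16.9 m

L_max ≈ 16.9 m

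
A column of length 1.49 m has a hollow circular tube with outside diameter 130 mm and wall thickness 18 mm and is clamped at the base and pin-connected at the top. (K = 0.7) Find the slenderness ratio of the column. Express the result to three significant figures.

Inner diameter d_i = 130 − 2×18 = 94.00 mm
I = π(d_o⁴ − d_i⁴)/64 = π(130⁴ − 94.00⁴)/64 = 1.019×10^7 mm⁴
A = 6.333×10^3 mm²;  r_min = √(I/A) = √(1.019×10^7/6.333×10^3) = 40.11 mm
L_e = K·L = 0.7 × 1.49 m = 1.043 m = 1043.0 mm
λ = L_e / r_min = 1043.0 / 40.11 = 26.0

λ ≈ 26.0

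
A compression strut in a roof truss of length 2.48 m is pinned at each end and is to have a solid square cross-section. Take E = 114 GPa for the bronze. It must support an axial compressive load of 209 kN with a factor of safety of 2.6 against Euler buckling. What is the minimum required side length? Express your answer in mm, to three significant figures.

a ≈ 77.3 mm

Required P_cr = n·P = 2.6 × 209 = 543.4 kN
L_e = K·L = 1 × 2.48 = 2.480 m
Required I = P_cr·L_e²/(π²E) = 5.434×10^5 × 2.480² / (π² × 1.14×10^11) = 2.970×10^-6 m⁴
I_req = 2.970×10^6 mm⁴
Solid square: I = a⁴/12  ⇒  a = (12I)^(1/4) = (12×2.970×10^6)^(1/4) = 77.3 mm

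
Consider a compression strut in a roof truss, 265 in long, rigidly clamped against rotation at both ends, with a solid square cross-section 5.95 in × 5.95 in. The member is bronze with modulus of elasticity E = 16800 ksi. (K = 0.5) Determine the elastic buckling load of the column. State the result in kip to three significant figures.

I = a⁴/12 = 5.95⁴/12 = 104.4 in⁴
Effective length L_e = K·L = 0.5 × 265 = 132.5 in
P_cr = π²EI / L_e² = π² × 16800×10³ × 104.4 / 132.5² = 9.864×10^5 lb

P_cr ≈ 986 kip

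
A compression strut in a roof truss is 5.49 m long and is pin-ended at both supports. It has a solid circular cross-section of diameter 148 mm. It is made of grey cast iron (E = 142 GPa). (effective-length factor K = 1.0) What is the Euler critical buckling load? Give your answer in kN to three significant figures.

P_cr ≈ 1100 kN

I = πd⁴/64 = π×148⁴/64 = 2.355×10^7 mm⁴
I = 2.355×10^7 mm⁴ = 2.355×10^-5 m⁴
Effective length L_e = K·L = 1 × 5.49 = 5.490 m
P_cr = π²EI / L_e² = π² × 142×10⁹ × 2.355×10^-5 / 5.490² = 1.095×10^6 N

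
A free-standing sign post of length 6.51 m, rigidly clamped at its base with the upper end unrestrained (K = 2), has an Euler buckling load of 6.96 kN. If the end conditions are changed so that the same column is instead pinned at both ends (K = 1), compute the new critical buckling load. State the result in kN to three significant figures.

P_cr ∝ 1/K², so P_cr,new = P_cr,old × (K_old/K_new)² = 6.96 × (2/1)²
= 6.96 × 4.000 = 27.8 kN

P_cr ≈ 27.8 kN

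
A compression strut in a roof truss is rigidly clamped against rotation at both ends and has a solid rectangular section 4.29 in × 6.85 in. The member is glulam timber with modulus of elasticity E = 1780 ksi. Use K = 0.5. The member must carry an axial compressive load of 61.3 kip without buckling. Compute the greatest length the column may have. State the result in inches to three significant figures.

L_max ≈ 227 in

Buckling occurs about the weak axis: I_min = h·b³/12 with b = 4.29 in (the shorter side).
I_min = 6.85×4.29³/12 = 45.07 in⁴
At the buckling limit P_cr = P = 6.130×10^4 lb
From P_cr = π²EI/(K·L)²:  L = (1/K)·√(π²EI/P_cr) = (1/0.5)·√(π²×1.78×10^6×45.07/6.130×10^4)
L = 227 in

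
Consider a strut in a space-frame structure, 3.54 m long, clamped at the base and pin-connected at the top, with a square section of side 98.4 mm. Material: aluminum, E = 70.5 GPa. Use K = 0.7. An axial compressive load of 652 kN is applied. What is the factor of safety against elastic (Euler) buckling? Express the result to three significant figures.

I = a⁴/12 = 98.4⁴/12 = 7.813×10^6 mm⁴
I = 7.813×10^6 mm⁴ = 7.813×10^-6 m⁴
Effective length L_e = K·L = 0.7 × 3.54 = 2.478 m
P_cr = π²EI / L_e² = π² × 70.5×10⁹ × 7.813×10^-6 / 2.478² = 8.853×10^5 N
Factor of safety n = P_cr / P = 885.29 / 652 = 1.36

n ≈ 1.36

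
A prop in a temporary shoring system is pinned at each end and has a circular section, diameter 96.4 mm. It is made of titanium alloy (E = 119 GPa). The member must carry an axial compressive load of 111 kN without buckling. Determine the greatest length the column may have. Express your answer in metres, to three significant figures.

I = πd⁴/64 = π×96.4⁴/64 = 4.239×10^6 mm⁴
I = 4.239×10^-6 m⁴
At the buckling limit P_cr = P = 1.110×10^5 N
From P_cr = π²EI/(K·L)²:  L = (1/K)·√(π²EI/P_cr) = (1/1)·√(π²×1.19×10^11×4.239×10^-6/1.110×10^5)
L = 6.70 m

L_max ≈ 6.70 m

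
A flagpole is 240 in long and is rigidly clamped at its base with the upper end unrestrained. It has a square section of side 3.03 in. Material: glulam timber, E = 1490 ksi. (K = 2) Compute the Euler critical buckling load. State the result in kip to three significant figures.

I = a⁴/12 = 3.03⁴/12 = 7.024 in⁴
Effective length L_e = K·L = 2 × 240 = 480.0 in
P_cr = π²EI / L_e² = π² × 1490×10³ × 7.024 / 480.0² = 448.3 lb

P_cr ≈ 0.448 kip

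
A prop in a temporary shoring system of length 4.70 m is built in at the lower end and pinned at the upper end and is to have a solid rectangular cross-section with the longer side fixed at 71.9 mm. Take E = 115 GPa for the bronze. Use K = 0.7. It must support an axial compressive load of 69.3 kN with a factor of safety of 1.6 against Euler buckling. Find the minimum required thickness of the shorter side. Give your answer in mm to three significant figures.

b ≈ 56.1 mm

Required P_cr = n·P = 1.6 × 69.3 = 110.9 kN
L_e = K·L = 0.7 × 4.70 = 3.290 m
Required I = P_cr·L_e²/(π²E) = 1.109×10^5 × 3.290² / (π² × 1.15×10^11) = 1.057×10^-6 m⁴
I_req = 1.057×10^6 mm⁴
Rectangle, weak axis: I_min = h·b³/12 with h = 71.9 mm fixed  ⇒  b = (12I/h)^(1/3) = 56.1 mm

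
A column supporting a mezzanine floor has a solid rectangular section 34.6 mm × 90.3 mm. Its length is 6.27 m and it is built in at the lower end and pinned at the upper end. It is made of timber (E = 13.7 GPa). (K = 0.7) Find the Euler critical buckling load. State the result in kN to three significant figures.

Buckling occurs about the weak axis: I_min = h·b³/12 with b = 34.6 mm (the shorter side).
I_min = 90.3×34.6³/12 = 3.117×10^5 mm⁴
I = 3.117×10^5 mm⁴ = 3.117×10^-7 m⁴
Effective length L_e = K·L = 0.7 × 6.27 = 4.389 m
P_cr = π²EI / L_e² = π² × 13.7×10⁹ × 3.117×10^-7 / 4.389² = 2.188×10^3 N

P_cr ≈ 2.19 kN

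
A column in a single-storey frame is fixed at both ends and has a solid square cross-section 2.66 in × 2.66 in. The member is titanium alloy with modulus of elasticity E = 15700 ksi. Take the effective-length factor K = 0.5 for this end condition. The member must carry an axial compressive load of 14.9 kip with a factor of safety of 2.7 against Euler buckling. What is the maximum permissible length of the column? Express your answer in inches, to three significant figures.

L_max ≈ 254 in

I = a⁴/12 = 2.66⁴/12 = 4.172 in⁴
Required critical load P_cr = n·P = 2.7 × 14.9 = 40.23 kip = 4.023×10^4 lb
From P_cr = π²EI/(K·L)²:  L = (1/K)·√(π²EI/P_cr) = (1/0.5)·√(π²×1.57×10^7×4.172/4.023×10^4)
L = 254 in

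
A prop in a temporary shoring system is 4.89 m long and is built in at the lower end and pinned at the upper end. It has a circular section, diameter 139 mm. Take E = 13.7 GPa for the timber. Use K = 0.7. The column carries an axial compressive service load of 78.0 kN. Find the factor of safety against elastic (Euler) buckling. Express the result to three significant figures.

n ≈ 2.71

I = πd⁴/64 = π×139⁴/64 = 1.832×10^7 mm⁴
I = 1.832×10^7 mm⁴ = 1.832×10^-5 m⁴
Effective length L_e = K·L = 0.7 × 4.89 = 3.423 m
P_cr = π²EI / L_e² = π² × 13.7×10⁹ × 1.832×10^-5 / 3.423² = 2.115×10^5 N
Factor of safety n = P_cr / P = 211.46 / 78.0 = 2.71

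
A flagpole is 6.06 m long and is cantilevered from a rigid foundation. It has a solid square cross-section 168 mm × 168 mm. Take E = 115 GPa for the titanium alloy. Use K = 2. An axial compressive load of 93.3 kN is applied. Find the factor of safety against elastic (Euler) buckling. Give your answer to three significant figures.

I = a⁴/12 = 168⁴/12 = 6.638×10^7 mm⁴
I = 6.638×10^7 mm⁴ = 6.638×10^-5 m⁴
Effective length L_e = K·L = 2 × 6.06 = 12.12 m
P_cr = π²EI / L_e² = π² × 115×10⁹ × 6.638×10^-5 / 12.12² = 5.129×10^5 N
Factor of safety n = P_cr / P = 512.92 / 93.3 = 5.50

n ≈ 5.50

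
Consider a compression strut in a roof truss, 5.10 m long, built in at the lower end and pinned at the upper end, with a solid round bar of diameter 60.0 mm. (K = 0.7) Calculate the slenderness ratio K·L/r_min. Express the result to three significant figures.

I = πd⁴/64 = π×60.0⁴/64 = 6.362×10^5 mm⁴
A = 2.827×10^3 mm²;  r_min = √(I/A) = √(6.362×10^5/2.827×10^3) = 15.00 mm
L_e = K·L = 0.7 × 5.10 m = 3.570 m = 3570.0 mm
λ = L_e / r_min = 3570.0 / 15.00 = 238

λ ≈ 238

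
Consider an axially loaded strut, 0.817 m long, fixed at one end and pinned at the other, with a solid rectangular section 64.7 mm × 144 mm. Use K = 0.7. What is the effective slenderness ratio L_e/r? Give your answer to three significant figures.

For a rectangle r_min = b/√12 = 64.7/√12 = 18.68 mm
L_e = K·L = 0.7 × 0.817 m = 0.5719 m = 571.90 mm
λ = L_e / r_min = 571.90 / 18.68 = 30.6

λ ≈ 30.6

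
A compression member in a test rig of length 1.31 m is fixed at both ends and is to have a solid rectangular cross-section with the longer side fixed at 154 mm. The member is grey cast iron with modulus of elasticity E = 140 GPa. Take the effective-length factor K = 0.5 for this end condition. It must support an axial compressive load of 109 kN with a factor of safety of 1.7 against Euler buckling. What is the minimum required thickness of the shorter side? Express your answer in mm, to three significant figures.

Required P_cr = n·P = 1.7 × 109 = 185.3 kN
L_e = K·L = 0.5 × 1.31 = 0.6550 m
Required I = P_cr·L_e²/(π²E) = 1.853×10^5 × 0.6550² / (π² × 1.40×10^11) = 5.753×10^-8 m⁴
I_req = 5.753×10^4 mm⁴
Rectangle, weak axis: I_min = h·b³/12 with h = 154 mm fixed  ⇒  b = (12I/h)^(1/3) = 16.5 mm

b ≈ 16.5 mm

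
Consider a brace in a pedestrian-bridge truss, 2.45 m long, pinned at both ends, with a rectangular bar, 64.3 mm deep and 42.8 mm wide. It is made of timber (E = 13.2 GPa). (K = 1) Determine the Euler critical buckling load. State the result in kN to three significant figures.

Buckling occurs about the weak axis: I_min = h·b³/12 with b = 42.8 mm (the shorter side).
I_min = 64.3×42.8³/12 = 4.201×10^5 mm⁴
I = 4.201×10^5 mm⁴ = 4.201×10^-7 m⁴
Effective length L_e = K·L = 1 × 2.45 = 2.450 m
P_cr = π²EI / L_e² = π² × 13.2×10⁹ × 4.201×10^-7 / 2.450² = 9.118×10^3 N

P_cr ≈ 9.12 kN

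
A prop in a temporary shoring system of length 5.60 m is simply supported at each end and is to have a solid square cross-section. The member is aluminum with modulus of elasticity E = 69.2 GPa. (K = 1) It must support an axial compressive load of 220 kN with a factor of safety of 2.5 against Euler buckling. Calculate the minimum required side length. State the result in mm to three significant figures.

Required P_cr = n·P = 2.5 × 220 = 550.0 kN
L_e = K·L = 1 × 5.60 = 5.600 m
Required I = P_cr·L_e²/(π²E) = 5.500×10^5 × 5.600² / (π² × 6.92×10^10) = 2.525×10^-5 m⁴
I_req = 2.525×10^7 mm⁴
Solid square: I = a⁴/12  ⇒  a = (12I)^(1/4) = (12×2.525×10^7)^(1/4) = 132 mm

a ≈ 132 mm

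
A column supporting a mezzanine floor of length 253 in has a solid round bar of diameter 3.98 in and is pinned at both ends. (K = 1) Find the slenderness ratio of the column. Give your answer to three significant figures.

For a solid circle r = d/4 = 3.98/4 = 0.9950 in
L_e = K·L = 1 × 253 = 253.0 in
λ = L_e / r_min = 253.00 / 0.9950 = 254

λ ≈ 254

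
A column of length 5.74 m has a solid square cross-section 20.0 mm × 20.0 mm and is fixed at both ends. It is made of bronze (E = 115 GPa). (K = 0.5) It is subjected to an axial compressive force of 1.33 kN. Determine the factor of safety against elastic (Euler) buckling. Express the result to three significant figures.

I = a⁴/12 = 20.0⁴/12 = 1.333×10^4 mm⁴
I = 1.333×10^4 mm⁴ = 1.333×10^-8 m⁴
Effective length L_e = K·L = 0.5 × 5.74 = 2.870 m
P_cr = π²EI / L_e² = π² × 115×10⁹ × 1.333×10^-8 / 2.870² = 1.837×10^3 N
Factor of safety n = P_cr / P = 1.8373 / 1.33 = 1.38

n ≈ 1.38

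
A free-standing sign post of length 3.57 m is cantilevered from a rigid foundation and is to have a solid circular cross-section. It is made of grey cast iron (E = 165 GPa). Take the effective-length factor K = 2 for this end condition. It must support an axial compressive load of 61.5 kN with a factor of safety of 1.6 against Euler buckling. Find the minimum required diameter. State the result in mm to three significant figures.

d ≈ 89.0 mm

Required P_cr = n·P = 1.6 × 61.5 = 98.40 kN
L_e = K·L = 2 × 3.57 = 7.140 m
Required I = P_cr·L_e²/(π²E) = 9.840×10^4 × 7.140² / (π² × 1.65×10^11) = 3.080×10^-6 m⁴
I_req = 3.080×10^6 mm⁴
Solid circle: I = πd⁴/64  ⇒  d = (64I/π)^(1/4) = (64×3.080×10^6/π)^(1/4) = 89.0 mm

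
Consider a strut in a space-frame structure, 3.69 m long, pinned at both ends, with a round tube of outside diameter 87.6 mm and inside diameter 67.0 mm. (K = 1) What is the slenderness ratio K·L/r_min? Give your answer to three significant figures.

λ ≈ 134

d_o = 87.6 mm, d_i = 67.0 mm
I = π(d_o⁴ − d_i⁴)/64 = π(87.6⁴ − 67.00⁴)/64 = 1.901×10^6 mm⁴
A = 2.501×10^3 mm²;  r_min = √(I/A) = √(1.901×10^6/2.501×10^3) = 27.57 mm
L_e = K·L = 1 × 3.69 m = 3.690 m = 3690.0 mm
λ = L_e / r_min = 3690.0 / 27.57 = 134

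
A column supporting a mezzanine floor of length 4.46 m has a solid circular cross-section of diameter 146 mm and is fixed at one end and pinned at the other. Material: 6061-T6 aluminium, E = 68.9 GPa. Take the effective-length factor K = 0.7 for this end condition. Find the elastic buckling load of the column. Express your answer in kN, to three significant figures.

P_cr ≈ 1560 kN

I = πd⁴/64 = π×146⁴/64 = 2.230×10^7 mm⁴
I = 2.230×10^7 mm⁴ = 2.230×10^-5 m⁴
Effective length L_e = K·L = 0.7 × 4.46 = 3.122 m
P_cr = π²EI / L_e² = π² × 68.9×10⁹ × 2.230×10^-5 / 3.122² = 1.556×10^6 N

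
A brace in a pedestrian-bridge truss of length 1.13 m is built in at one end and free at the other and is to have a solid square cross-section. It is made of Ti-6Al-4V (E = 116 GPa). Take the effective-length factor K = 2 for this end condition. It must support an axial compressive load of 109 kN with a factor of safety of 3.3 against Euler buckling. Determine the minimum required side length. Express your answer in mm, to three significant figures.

Required P_cr = n·P = 3.3 × 109 = 359.7 kN
L_e = K·L = 2 × 1.13 = 2.260 m
Required I = P_cr·L_e²/(π²E) = 3.597×10^5 × 2.260² / (π² × 1.16×10^11) = 1.605×10^-6 m⁴
I_req = 1.605×10^6 mm⁴
Solid square: I = a⁴/12  ⇒  a = (12I)^(1/4) = (12×1.605×10^6)^(1/4) = 66.2 mm

a ≈ 66.2 mm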